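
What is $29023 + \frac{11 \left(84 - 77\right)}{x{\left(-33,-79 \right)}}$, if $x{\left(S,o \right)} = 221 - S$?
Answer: $\frac{7371919}{254} \approx 29023.0$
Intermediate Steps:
$29023 + \frac{11 \left(84 - 77\right)}{x{\left(-33,-79 \right)}} = 29023 + \frac{11 \left(84 - 77\right)}{221 - -33} = 29023 + \frac{11 \cdot 7}{221 + 33} = 29023 + \frac{77}{254} = \frac{7371919}{254}$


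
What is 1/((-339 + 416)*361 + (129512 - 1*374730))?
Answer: -1/217421 ≈ -4.5994e-6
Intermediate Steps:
1/((-339 + 416)*361 + (129512 - 1*374730)) = 1/(77*361 + (129512 - 374730)) = 1/(27797 - 245218) = 1/(-217421) = -1/217421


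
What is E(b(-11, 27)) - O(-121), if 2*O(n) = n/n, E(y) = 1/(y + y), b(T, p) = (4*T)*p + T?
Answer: -600/1199 ≈ -0.50042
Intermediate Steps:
b(T, p) = T + 4*T*p (b(T, p) = 4*T*p + T = T + 4*T*p)
E(y) = 1/(2*y)
O(n) = ½ (O(n) = (n/n)/2 = (½)*1 = ½)
E(b(-11, 27)) - O(-121) = 1/(2*((-11*(1 + 4*27)))) - 1*½ = 1/(2*((-11*(1 + 108)))) - ½ = 1/(2*((-11*109))) - ½ = (½)/(-1199) - ½ = (½)*(-1/1199) - ½ = -1/2398 - ½ = -600/1199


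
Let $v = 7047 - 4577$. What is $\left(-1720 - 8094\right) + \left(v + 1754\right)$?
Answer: $-5590$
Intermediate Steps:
$v = 2470$
$\left(-1720 - 8094\right) + \left(v + 1754\right) = \left(-1720 - 8094\right) + \left(2470 + 1754\right) = -9814 + 4224 = -5590$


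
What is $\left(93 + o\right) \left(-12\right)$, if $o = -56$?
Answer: $-444$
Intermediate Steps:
$\left(93 + o\right) \left(-12\right) = \left(93 - 56\right) \left(-12\right) = 37 \left(-12\right) = -444$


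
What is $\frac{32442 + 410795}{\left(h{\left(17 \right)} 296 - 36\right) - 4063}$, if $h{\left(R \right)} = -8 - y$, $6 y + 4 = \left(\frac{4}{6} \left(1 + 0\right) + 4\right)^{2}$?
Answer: $- \frac{11967399}{198289} \approx -60.353$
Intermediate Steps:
$y = \frac{80}{27}$ ($y = - \frac{2}{3} + \frac{\left(\frac{4}{6} \left(1 + 0\right) + 4\right)^{2}}{6} = - \frac{2}{3} + \frac{\left(4 \cdot \frac{1}{6} \cdot 1 + 4\right)^{2}}{6} = - \frac{2}{3} + \frac{\left(\frac{2}{3} \cdot 1 + 4\right)^{2}}{6} = - \frac{2}{3} + \frac{\left(\frac{2}{3} + 4\right)^{2}}{6} = - \frac{2}{3} + \frac{\left(\frac{14}{3}\right)^{2}}{6} = - \frac{2}{3} + \frac{1}{6} \cdot \frac{196}{9} = - \frac{2}{3} + \frac{98}{27} = \frac{80}{27} \approx 2.963$)
$h{\left(R \right)} = - \frac{296}{27}$ ($h{\left(R \right)} = -8 - \frac{80}{27} = - \frac{296}{27}$)
$\frac{32442 + 410795}{\left(h{\left(17 \right)} 296 - 36\right) - 4063} = \frac{32442 + 410795}{\left(\left(- \frac{296}{27}\right) 296 - 36\right) - 4063} = \frac{443237}{\left(- \frac{87616}{27} - 36\right) - 4063} = \frac{443237}{- \frac{88588}{27} - 4063} = \frac{443237}{- \frac{198289}{27}} = 443237 \left(- \frac{27}{198289}\right) = - \frac{11967399}{198289}$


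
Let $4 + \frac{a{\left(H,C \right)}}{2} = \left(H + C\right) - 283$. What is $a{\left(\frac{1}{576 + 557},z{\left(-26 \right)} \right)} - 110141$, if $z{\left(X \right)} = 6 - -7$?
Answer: $- \frac{125410635}{1133} \approx -1.1069 \cdot 10^{5}$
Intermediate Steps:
$z{\left(X \right)} = 13$ ($z{\left(X \right)} = 6 + 7 = 13$)
$a{\left(H,C \right)} = -574 + 2 C + 2 H$ ($a{\left(H,C \right)} = -8 + 2 \left(\left(H + C\right) - 283\right) = -8 + 2 \left(\left(C + H\right) - 283\right) = -8 + 2 \left(-283 + C + H\right) = -8 + \left(-566 + 2 C + 2 H\right) = -574 + 2 C + 2 H$)
$a{\left(\frac{1}{576 + 557},z{\left(-26 \right)} \right)} - 110141 = \left(-574 + 2 \cdot 13 + \frac{2}{576 + 557}\right) - 110141 = \left(-574 + 26 + \frac{2}{1133}\right) - 110141 = - \frac{620882}{1133} - 110141 = - \frac{125410635}{1133}$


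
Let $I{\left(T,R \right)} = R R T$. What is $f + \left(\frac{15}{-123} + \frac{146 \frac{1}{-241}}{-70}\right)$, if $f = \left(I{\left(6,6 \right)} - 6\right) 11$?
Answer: $\frac{798839668}{345835} \approx 2309.9$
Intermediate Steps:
$I{\left(T,R \right)} = T R^{2}$ ($I{\left(T,R \right)} = R^{2} T = T R^{2}$)
$f = 2310$ ($f = \left(6 \cdot 6^{2} - 6\right) 11 = \left(6 \cdot 36 - 6\right) 11 = \left(216 - 6\right) 11 = 210 \cdot 11 = 2310$)
$f + \left(\frac{15}{-123} + \frac{146 \frac{1}{-241}}{-70}\right) = 2310 + \left(\frac{15}{-123} + \frac{146 \frac{1}{-241}}{-70}\right) = 2310 + \left(15 \left(- \frac{1}{123}\right) + 146 \left(- \frac{1}{241}\right) \left(- \frac{1}{70}\right)\right) = 2310 - \frac{39182}{345835} = \frac{798839668}{345835}$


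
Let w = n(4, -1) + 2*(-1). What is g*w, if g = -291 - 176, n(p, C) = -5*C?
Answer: -1401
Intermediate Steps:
g = -467
w = 3 (w = -5*(-1) + 2*(-1) = 5 - 2 = 3)
g*w = -467*3 = -1401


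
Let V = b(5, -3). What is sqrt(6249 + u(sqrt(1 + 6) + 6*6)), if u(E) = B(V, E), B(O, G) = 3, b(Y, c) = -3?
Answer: 2*sqrt(1563) ≈ 79.070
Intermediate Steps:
V = -3
u(E) = 3
sqrt(6249 + u(sqrt(1 + 6) + 6*6)) = sqrt(6249 + 3) = sqrt(6252) = 2*sqrt(1563)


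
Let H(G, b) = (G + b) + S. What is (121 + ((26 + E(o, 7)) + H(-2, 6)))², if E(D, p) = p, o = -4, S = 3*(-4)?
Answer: 21316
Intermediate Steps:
S = -12
H(G, b) = -12 + G + b (H(G, b) = (G + b) - 12 = -12 + G + b)
(121 + ((26 + E(o, 7)) + H(-2, 6)))² = (121 + ((26 + 7) + (-12 - 2 + 6)))² = (121 + (33 - 8))² = (121 + 25)² = 146² = 21316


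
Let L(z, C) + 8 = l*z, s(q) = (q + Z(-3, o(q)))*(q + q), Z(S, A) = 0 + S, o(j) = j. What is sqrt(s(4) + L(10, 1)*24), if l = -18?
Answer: 2*I*sqrt(1126) ≈ 67.112*I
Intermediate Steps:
Z(S, A) = S
s(q) = 2*q*(-3 + q) (s(q) = (q - 3)*(q + q) = (-3 + q)*(2*q) = 2*q*(-3 + q))
L(z, C) = -8 - 18*z
sqrt(s(4) + L(10, 1)*24) = sqrt(2*4*(-3 + 4) + (-8 - 18*10)*24) = sqrt(2*4*1 + (-8 - 180)*24) = sqrt(8 - 188*24) = sqrt(8 - 4512) = sqrt(-4504) = 2*I*sqrt(1126)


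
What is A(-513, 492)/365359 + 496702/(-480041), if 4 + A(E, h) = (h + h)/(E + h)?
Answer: -1270492716722/1227711098033 ≈ -1.0348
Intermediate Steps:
A(E, h) = -4 + 2*h/(E + h) (A(E, h) = -4 + (h + h)/(E + h) = -4 + (2*h)/(E + h) = -4 + 2*h/(E + h))
A(-513, 492)/365359 + 496702/(-480041) = (2*(-1*492 - 2*(-513))/(-513 + 492))/365359 + 496702/(-480041) = (2*(-492 + 1026)/(-21))*(1/365359) + 496702*(-1/480041) = (2*(-1/21)*534)*(1/365359) - 496702/480041 = -356/7*1/365359 - 496702/480041 = -356/2557513 - 496702/480041 = -1270492716722/1227711098033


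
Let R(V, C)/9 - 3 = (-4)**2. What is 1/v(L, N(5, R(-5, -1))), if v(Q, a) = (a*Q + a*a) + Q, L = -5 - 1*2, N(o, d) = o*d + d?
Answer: 1/1045487 ≈ 9.5649e-7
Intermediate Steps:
R(V, C) = 171 (R(V, C) = 27 + 9*(-4)**2 = 27 + 9*16 = 27 + 144 = 171)
N(o, d) = d + d*o (N(o, d) = d*o + d = d + d*o)
L = -7 (L = -5 - 2 = -7)
v(Q, a) = Q + a**2 + Q*a (v(Q, a) = (Q*a + a**2) + Q = (a**2 + Q*a) + Q = Q + a**2 + Q*a)
1/v(L, N(5, R(-5, -1))) = 1/(-7 + (171*(1 + 5))**2 - 1197*(1 + 5)) = 1/(-7 + (171*6)**2 - 1197*6) = 1/(-7 + 1026**2 - 7*1026) = 1/(-7 + 1052676 - 7182) = 1/1045487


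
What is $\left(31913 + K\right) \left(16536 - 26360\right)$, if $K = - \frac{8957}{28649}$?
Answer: $- \frac{8981754881920}{28649} \approx -3.1351 \cdot 10^{8}$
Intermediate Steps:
$K = - \frac{8957}{28649}$ ($K = \left(-8957\right) \frac{1}{28649} = - \frac{8957}{28649} \approx -0.31265$)
$\left(31913 + K\right) \left(16536 - 26360\right) = \left(31913 - \frac{8957}{28649}\right) \left(16536 - 26360\right) = \frac{914266580}{28649} \left(-9824\right) = - \frac{8981754881920}{28649}$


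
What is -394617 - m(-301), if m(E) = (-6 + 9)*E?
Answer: -393714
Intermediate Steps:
m(E) = 3*E
-394617 - m(-301) = -394617 - 3*(-301) = -394617 - 1*(-903) = -394617 + 903 = -393714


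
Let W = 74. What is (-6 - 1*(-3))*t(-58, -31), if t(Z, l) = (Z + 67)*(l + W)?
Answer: -1161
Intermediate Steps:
t(Z, l) = (67 + Z)*(74 + l) (t(Z, l) = (Z + 67)*(l + 74) = (67 + Z)*(74 + l))
(-6 - 1*(-3))*t(-58, -31) = (-6 - 1*(-3))*(4958 + 67*(-31) + 74*(-58) - 58*(-31)) = (-6 + 3)*(4958 - 2077 - 4292 + 1798) = -3*387 = -1161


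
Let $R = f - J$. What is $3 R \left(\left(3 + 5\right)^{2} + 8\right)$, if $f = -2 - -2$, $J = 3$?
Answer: $-648$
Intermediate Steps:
$f = 0$ ($f = -2 + 2 = 0$)
$R = -3$ ($R = 0 - 3 = -3$)
$3 R \left(\left(3 + 5\right)^{2} + 8\right) = 3 \left(-3\right) \left(\left(3 + 5\right)^{2} + 8\right) = - 9 \left(8^{2} + 8\right) = - 9 \left(64 + 8\right) = \left(-9\right) 72 = -648$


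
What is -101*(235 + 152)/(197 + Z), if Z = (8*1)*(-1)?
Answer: -4343/21 ≈ -206.81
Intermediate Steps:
Z = -8 (Z = 8*(-1) = -8)
-101*(235 + 152)/(197 + Z) = -101*(235 + 152)/(197 - 8) = -39087/189 = -101*43/21 = -4343/21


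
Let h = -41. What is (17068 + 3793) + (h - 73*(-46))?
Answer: 24178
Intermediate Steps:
(17068 + 3793) + (h - 73*(-46)) = (17068 + 3793) + (-41 - 73*(-46)) = 20861 + (-41 + 3358) = 20861 + 3317 = 24178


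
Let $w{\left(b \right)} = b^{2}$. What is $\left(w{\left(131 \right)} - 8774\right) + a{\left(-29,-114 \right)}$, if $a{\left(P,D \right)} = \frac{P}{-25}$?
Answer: $\frac{209704}{25} \approx 8388.2$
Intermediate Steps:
$a{\left(P,D \right)} = - \frac{P}{25}$ ($a{\left(P,D \right)} = P \left(- \frac{1}{25}\right) = - \frac{P}{25}$)
$\left(w{\left(131 \right)} - 8774\right) + a{\left(-29,-114 \right)} = \left(131^{2} - 8774\right) - - \frac{29}{25} = \left(17161 - 8774\right) + \frac{29}{25} = 8387 + \frac{29}{25} = \frac{209704}{25}$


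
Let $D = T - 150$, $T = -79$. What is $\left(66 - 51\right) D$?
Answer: $-3435$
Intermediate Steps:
$D = -229$ ($D = -79 - 150 = -229$)
$\left(66 - 51\right) D = \left(66 - 51\right) \left(-229\right) = 15 \left(-229\right) = -3435$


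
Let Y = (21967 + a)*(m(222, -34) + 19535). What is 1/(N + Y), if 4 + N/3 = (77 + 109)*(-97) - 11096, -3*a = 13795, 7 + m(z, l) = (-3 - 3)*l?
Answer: 3/1027893314 ≈ 2.9186e-9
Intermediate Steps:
m(z, l) = -7 - 6*l (m(z, l) = -7 + (-3 - 3)*l = -7 - 6*l)
a = -13795/3 (a = -⅓*13795 = -13795/3 ≈ -4598.3)
N = -87426 (N = -12 + 3*((77 + 109)*(-97) - 11096) = -12 + 3*(186*(-97) - 11096) = -12 + 3*(-18042 - 11096) = -12 + 3*(-29138) = -12 - 87414 = -87426)
Y = 1028155592/3 (Y = (21967 - 13795/3)*((-7 - 6*(-34)) + 19535) = 52106*((-7 + 204) + 19535)/3 = 52106*(197 + 19535)/3 = (52106/3)*19732 = 1028155592/3 ≈ 3.4272e+8)
1/(N + Y) = 1/(-87426 + 1028155592/3) = 1/(1027893314/3) = 3/1027893314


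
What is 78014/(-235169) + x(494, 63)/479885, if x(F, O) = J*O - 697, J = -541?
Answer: -9123385242/22570815113 ≈ -0.40421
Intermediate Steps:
x(F, O) = -697 - 541*O (x(F, O) = -541*O - 697 = -697 - 541*O)
78014/(-235169) + x(494, 63)/479885 = 78014/(-235169) + (-697 - 541*63)/479885 = 78014*(-1/235169) + (-697 - 34083)*(1/479885) = -78014/235169 - 34780*1/479885 = -78014/235169 - 6956/95977 = -9123385242/22570815113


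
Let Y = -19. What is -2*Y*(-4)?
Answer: -152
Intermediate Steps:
-2*Y*(-4) = -2*(-19)*(-4) = 38*(-4) = -152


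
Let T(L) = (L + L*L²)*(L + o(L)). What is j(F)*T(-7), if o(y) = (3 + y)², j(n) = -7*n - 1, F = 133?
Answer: 2935800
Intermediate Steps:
j(n) = -1 - 7*n
T(L) = (L + L³)*(L + (3 + L)²) (T(L) = (L + L*L²)*(L + (3 + L)²) = (L + L³)*(L + (3 + L)²))
j(F)*T(-7) = (-1 - 7*133)*(-7*(-7 + (-7)³ + (3 - 7)² + (-7)²*(3 - 7)²)) = (-1 - 931)*(-7*(-7 - 343 + (-4)² + 49*(-4)²)) = -(-6524)*(-7 - 343 + 16 + 49*16) = -(-6524)*(-7 - 343 + 16 + 784) = -(-6524)*450 = -932*(-3150) = 2935800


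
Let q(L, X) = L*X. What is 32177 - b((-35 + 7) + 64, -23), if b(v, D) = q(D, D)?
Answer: 31648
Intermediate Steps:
b(v, D) = D² (b(v, D) = D*D = D²)
32177 - b((-35 + 7) + 64, -23) = 32177 - 1*(-23)² = 32177 - 1*529 = 32177 - 529 = 31648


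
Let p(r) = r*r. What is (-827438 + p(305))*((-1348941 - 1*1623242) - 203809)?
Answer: 2332489812696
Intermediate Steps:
p(r) = r**2
(-827438 + p(305))*((-1348941 - 1*1623242) - 203809) = (-827438 + 305**2)*((-1348941 - 1*1623242) - 203809) = (-827438 + 93025)*((-1348941 - 1623242) - 203809) = -734413*(-2972183 - 203809) = -734413*(-3175992) = 2332489812696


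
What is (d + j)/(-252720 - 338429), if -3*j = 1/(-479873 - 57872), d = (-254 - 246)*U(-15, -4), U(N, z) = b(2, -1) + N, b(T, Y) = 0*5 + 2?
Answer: -10486027501/953662257015 ≈ -0.010996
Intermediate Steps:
b(T, Y) = 2 (b(T, Y) = 0 + 2 = 2)
U(N, z) = 2 + N
d = 6500 (d = (-254 - 246)*(2 - 15) = -500*(-13) = 6500)
j = 1/1613235 (j = -1/(3*(-479873 - 57872)) = -1/3/(-537745) = -1/3*(-1/537745) = 1/1613235 ≈ 6.1987e-7)
(d + j)/(-252720 - 338429) = (6500 + 1/1613235)/(-252720 - 338429) = (10486027501/1613235)/(-591149) = (10486027501/1613235)*(-1/591149) = -10486027501/953662257015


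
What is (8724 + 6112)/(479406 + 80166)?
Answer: 3709/139893 ≈ 0.026513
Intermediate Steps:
(8724 + 6112)/(479406 + 80166) = 14836/559572 = 14836*(1/559572) = 3709/139893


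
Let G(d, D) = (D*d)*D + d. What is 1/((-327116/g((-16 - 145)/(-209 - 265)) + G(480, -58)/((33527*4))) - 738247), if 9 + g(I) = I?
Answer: -137628335/96403586435177 ≈ -1.4276e-6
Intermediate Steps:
G(d, D) = d + d*D² (G(d, D) = d*D² + d = d + d*D²)
g(I) = -9 + I
1/((-327116/g((-16 - 145)/(-209 - 265)) + G(480, -58)/((33527*4))) - 738247) = 1/((-327116/(-9 + (-16 - 145)/(-209 - 265)) + (480*(1 + (-58)²))/((33527*4))) - 738247) = 1/((-327116/(-9 - 161/(-474)) + (480*(1 + 3364))/134108) - 738247) = 1/((-327116/(-9 - 161*(-1/474)) + (480*3365)*(1/134108)) - 738247) = 1/((-327116/(-9 + 161/474) + 1615200*(1/134108)) - 738247) = 1/((-327116/(-4105/474) + 403800/33527) - 738247) = 1/((-327116*(-474/4105) + 403800/33527) - 738247) = 1/((155052984/4105 + 403800/33527) - 738247) = 1/(5200118993568/137628335 - 738247) = 1/(-96403586435177/137628335) = -137628335/96403586435177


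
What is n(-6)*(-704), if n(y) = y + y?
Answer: 8448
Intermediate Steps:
n(y) = 2*y
n(-6)*(-704) = (2*(-6))*(-704) = -12*(-704) = 8448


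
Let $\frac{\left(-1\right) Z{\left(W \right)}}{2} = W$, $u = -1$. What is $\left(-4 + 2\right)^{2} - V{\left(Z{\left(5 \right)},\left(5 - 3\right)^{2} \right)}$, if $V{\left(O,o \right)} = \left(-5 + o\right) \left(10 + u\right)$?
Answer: $13$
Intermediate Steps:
$Z{\left(W \right)} = - 2 W$
$V{\left(O,o \right)} = -45 + 9 o$ ($V{\left(O,o \right)} = \left(-5 + o\right) \left(10 - 1\right) = \left(-5 + o\right) 9 = -45 + 9 o$)
$\left(-4 + 2\right)^{2} - V{\left(Z{\left(5 \right)},\left(5 - 3\right)^{2} \right)} = \left(-4 + 2\right)^{2} - \left(-45 + 9 \left(5 - 3\right)^{2}\right) = \left(-2\right)^{2} - \left(-45 + 9 \cdot 2^{2}\right) = 4 - \left(-45 + 9 \cdot 4\right) = 4 - \left(-45 + 36\right) = 4 - -9 = 4 + 9 = 13$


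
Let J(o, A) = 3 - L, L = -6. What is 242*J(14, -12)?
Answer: 2178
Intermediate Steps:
J(o, A) = 9 (J(o, A) = 3 - 1*(-6) = 3 + 6 = 9)
242*J(14, -12) = 242*9 = 2178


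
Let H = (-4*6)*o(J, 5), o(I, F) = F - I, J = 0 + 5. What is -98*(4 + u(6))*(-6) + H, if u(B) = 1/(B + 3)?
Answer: 7252/3 ≈ 2417.3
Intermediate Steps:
J = 5
u(B) = 1/(3 + B)
H = 0 (H = (-4*6)*(5 - 1*5) = -24*(5 - 5) = -24*0 = 0)
-98*(4 + u(6))*(-6) + H = -98*(4 + 1/(3 + 6))*(-6) + 0 = -98*(4 + 1/9)*(-6) + 0 = -3626*(-6)/9 + 0 = -98*(-74/3) + 0 = 7252/3 + 0 = 7252/3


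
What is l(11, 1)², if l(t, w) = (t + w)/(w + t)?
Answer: 1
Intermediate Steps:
l(t, w) = 1 (l(t, w) = (t + w)/(t + w) = 1)
l(11, 1)² = 1² = 1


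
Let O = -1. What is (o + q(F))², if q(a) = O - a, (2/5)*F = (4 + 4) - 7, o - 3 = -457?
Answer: 837225/4 ≈ 2.0931e+5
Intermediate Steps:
o = -454 (o = 3 - 457 = -454)
F = 5/2 (F = 5*((4 + 4) - 7)/2 = 5*(8 - 7)/2 = (5/2)*1 = 5/2 ≈ 2.5000)
q(a) = -1 - a
(o + q(F))² = (-454 + (-1 - 1*5/2))² = (-454 + (-1 - 5/2))² = (-454 - 7/2)² = (-915/2)² = 837225/4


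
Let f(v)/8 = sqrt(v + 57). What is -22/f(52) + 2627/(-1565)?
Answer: -2627/1565 - 11*sqrt(109)/436 ≈ -1.9420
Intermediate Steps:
f(v) = 8*sqrt(57 + v) (f(v) = 8*sqrt(v + 57) = 8*sqrt(57 + v))
-22/f(52) + 2627/(-1565) = -22*1/(8*sqrt(57 + 52)) + 2627/(-1565) = -22*sqrt(109)/872 + 2627*(-1/1565) = -11*sqrt(109)/436 - 2627/1565 = -2627/1565 - 11*sqrt(109)/436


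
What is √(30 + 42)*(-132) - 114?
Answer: -114 - 792*√2 ≈ -1234.1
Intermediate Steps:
√(30 + 42)*(-132) - 114 = √72*(-132) - 114 = (6*√2)*(-132) - 114 = -792*√2 - 114 = -114 - 792*√2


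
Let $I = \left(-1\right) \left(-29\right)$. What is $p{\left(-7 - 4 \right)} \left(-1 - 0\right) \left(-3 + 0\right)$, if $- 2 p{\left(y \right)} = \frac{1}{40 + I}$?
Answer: $- \frac{1}{46} \approx -0.021739$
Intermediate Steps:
$I = 29$
$p{\left(y \right)} = - \frac{1}{138}$ ($p{\left(y \right)} = - \frac{1}{2 \left(40 + 29\right)} = - \frac{1}{2 \cdot 69} = \left(- \frac{1}{2}\right) \frac{1}{69} = - \frac{1}{138}$)
$p{\left(-7 - 4 \right)} \left(-1 - 0\right) \left(-3 + 0\right) = - \frac{\left(-1 - 0\right) \left(-3 + 0\right)}{138} = - \frac{\left(-1 + 0\right) \left(-3\right)}{138} = - \frac{\left(-1\right) \left(-3\right)}{138} = \left(- \frac{1}{138}\right) 3 = - \frac{1}{46}$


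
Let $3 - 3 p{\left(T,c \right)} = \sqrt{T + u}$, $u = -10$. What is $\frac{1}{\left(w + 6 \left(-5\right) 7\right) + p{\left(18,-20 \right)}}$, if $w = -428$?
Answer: $- \frac{5733}{3651913} + \frac{6 \sqrt{2}}{3651913} \approx -0.0015675$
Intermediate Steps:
$p{\left(T,c \right)} = 1 - \frac{\sqrt{-10 + T}}{3}$ ($p{\left(T,c \right)} = 1 - \frac{\sqrt{T - 10}}{3} = 1 - \frac{\sqrt{-10 + T}}{3}$)
$\frac{1}{\left(w + 6 \left(-5\right) 7\right) + p{\left(18,-20 \right)}} = \frac{1}{\left(-428 + 6 \left(-5\right) 7\right) + \left(1 - \frac{\sqrt{-10 + 18}}{3}\right)} = \frac{1}{\left(-428 - 210\right) + \left(1 - \frac{\sqrt{8}}{3}\right)} = \frac{1}{\left(-428 - 210\right) + \left(1 - \frac{2 \sqrt{2}}{3}\right)} = \frac{1}{-638 + \left(1 - \frac{2 \sqrt{2}}{3}\right)} = \frac{1}{-637 - \frac{2 \sqrt{2}}{3}}$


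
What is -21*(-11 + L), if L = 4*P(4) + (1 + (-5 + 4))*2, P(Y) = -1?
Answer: 315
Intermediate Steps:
L = -4 (L = 4*(-1) + (1 + (-5 + 4))*2 = -4 + (1 - 1)*2 = -4 + 0*2 = -4 + 0 = -4)
-21*(-11 + L) = -21*(-11 - 4) = -21*(-15) = 315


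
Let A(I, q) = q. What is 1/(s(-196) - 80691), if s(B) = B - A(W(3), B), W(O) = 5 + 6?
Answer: -1/80691 ≈ -1.2393e-5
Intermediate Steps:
W(O) = 11
s(B) = 0 (s(B) = B - B = 0)
1/(s(-196) - 80691) = 1/(0 - 80691) = 1/(-80691) = -1/80691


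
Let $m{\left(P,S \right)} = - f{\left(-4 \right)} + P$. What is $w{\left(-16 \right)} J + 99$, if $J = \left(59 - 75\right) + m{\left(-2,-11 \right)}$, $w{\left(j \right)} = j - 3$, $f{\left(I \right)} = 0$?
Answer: $441$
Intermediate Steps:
$m{\left(P,S \right)} = P$ ($m{\left(P,S \right)} = \left(-1\right) 0 + P = 0 + P = P$)
$w{\left(j \right)} = -3 + j$
$J = -18$ ($J = \left(59 - 75\right) - 2 = -16 - 2 = -18$)
$w{\left(-16 \right)} J + 99 = \left(-3 - 16\right) \left(-18\right) + 99 = \left(-19\right) \left(-18\right) + 99 = 342 + 99 = 441$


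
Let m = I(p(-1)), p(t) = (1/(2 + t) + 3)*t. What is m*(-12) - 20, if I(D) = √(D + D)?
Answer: -20 - 24*I*√2 ≈ -20.0 - 33.941*I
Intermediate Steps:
p(t) = t*(3 + 1/(2 + t)) (p(t) = (3 + 1/(2 + t))*t = t*(3 + 1/(2 + t)))
I(D) = √2*√D (I(D) = √(2*D) = √2*√D)
m = 2*I*√2 (m = √2*√(-(7 + 3*(-1))/(2 - 1)) = √2*√(-1*(7 - 3)/1) = √2*√(-1*1*4) = √2*√(-4) = √2*(2*I) = 2*I*√2 ≈ 2.8284*I)
m*(-12) - 20 = (2*I*√2)*(-12) - 20 = -24*I*√2 - 20 = -20 - 24*I*√2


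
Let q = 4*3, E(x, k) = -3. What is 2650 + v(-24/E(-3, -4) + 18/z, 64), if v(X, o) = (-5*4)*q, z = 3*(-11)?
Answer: 2410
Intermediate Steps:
z = -33
q = 12
v(X, o) = -240 (v(X, o) = -5*4*12 = -20*12 = -240)
2650 + v(-24/E(-3, -4) + 18/z, 64) = 2650 - 240 = 2410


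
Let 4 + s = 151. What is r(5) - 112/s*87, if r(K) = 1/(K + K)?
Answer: -4633/70 ≈ -66.186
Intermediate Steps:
r(K) = 1/(2*K)
s = 147 (s = -4 + 151 = 147)
r(5) - 112/s*87 = (½)/5 - 112/147*87 = (½)*(⅕) - 112*1/147*87 = ⅒ - 16/21*87 = ⅒ - 464/7 = -4633/70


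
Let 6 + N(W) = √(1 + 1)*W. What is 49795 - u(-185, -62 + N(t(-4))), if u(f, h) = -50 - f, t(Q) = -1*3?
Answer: 49660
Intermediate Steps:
t(Q) = -3
N(W) = -6 + W*√2 (N(W) = -6 + √(1 + 1)*W = -6 + √2*W = -6 + W*√2)
49795 - u(-185, -62 + N(t(-4))) = 49795 - (-50 - 1*(-185)) = 49795 - (-50 + 185) = 49795 - 1*135 = 49795 - 135 = 49660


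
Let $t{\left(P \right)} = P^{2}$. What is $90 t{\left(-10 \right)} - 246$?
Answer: $8754$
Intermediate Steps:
$90 t{\left(-10 \right)} - 246 = 90 \left(-10\right)^{2} - 246 = 90 \cdot 100 - 246 = 9000 - 246 = 8754$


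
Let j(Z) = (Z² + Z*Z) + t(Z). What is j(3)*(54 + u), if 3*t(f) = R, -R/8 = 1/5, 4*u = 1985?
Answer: 288331/30 ≈ 9611.0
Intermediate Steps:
u = 1985/4 (u = (¼)*1985 = 1985/4 ≈ 496.25)
R = -8/5 ≈ -1.6000
t(f) = -8/15 (t(f) = (⅓)*(-8/5) = -8/15)
j(Z) = -8/15 + 2*Z² (j(Z) = (Z² + Z*Z) - 8/15 = (Z² + Z²) - 8/15 = 2*Z² - 8/15 = -8/15 + 2*Z²)
j(3)*(54 + u) = (-8/15 + 2*3²)*(54 + 1985/4) = (-8/15 + 2*9)*(2201/4) = (-8/15 + 18)*(2201/4) = (262/15)*(2201/4) = 288331/30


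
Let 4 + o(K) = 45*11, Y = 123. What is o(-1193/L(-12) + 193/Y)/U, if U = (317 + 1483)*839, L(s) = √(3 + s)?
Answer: 491/1510200 ≈ 0.00032512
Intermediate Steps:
o(K) = 491 (o(K) = -4 + 45*11 = -4 + 495 = 491)
U = 1510200 (U = 1800*839 = 1510200)
o(-1193/L(-12) + 193/Y)/U = 491/1510200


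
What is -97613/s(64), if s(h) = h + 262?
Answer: -97613/326 ≈ -299.43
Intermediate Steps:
s(h) = 262 + h
-97613/s(64) = -97613/(262 + 64) = -97613/326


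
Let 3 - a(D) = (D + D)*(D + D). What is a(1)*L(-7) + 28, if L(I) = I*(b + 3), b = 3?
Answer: 70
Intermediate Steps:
a(D) = 3 - 4*D² (a(D) = 3 - (D + D)*(D + D) = 3 - 2*D*2*D = 3 - 4*D²)
L(I) = 6*I (L(I) = I*(3 + 3) = I*6 = 6*I)
a(1)*L(-7) + 28 = (3 - 4*1²)*(6*(-7)) + 28 = (3 - 4*1)*(-42) + 28 = (3 - 4)*(-42) + 28 = -1*(-42) + 28 = 42 + 28 = 70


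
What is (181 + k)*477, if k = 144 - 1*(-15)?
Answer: 162180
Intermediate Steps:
k = 159 (k = 144 + 15 = 159)
(181 + k)*477 = (181 + 159)*477 = 340*477 = 162180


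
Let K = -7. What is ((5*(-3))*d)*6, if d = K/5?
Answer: 126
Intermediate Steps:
d = -7/5 ≈ -1.4000
((5*(-3))*d)*6 = ((5*(-3))*(-7/5))*6 = -15*(-7/5)*6 = 21*6 = 126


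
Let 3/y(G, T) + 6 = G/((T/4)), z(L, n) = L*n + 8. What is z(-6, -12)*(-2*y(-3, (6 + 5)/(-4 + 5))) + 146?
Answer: 2778/13 ≈ 213.69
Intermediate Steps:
z(L, n) = 8 + L*n
y(G, T) = 3/(-6 + 4*G/T) (y(G, T) = 3/(-6 + G/((T/4))) = 3/(-6 + G*(4/T)) = 3/(-6 + 4*G/T))
z(-6, -12)*(-2*y(-3, (6 + 5)/(-4 + 5))) + 146 = (8 - 6*(-12))*(-3*(6 + 5)/(-4 + 5)/(-3*(6 + 5)/(-4 + 5) + 2*(-3))) + 146 = (8 + 72)*(-3*11/1/(-33/1 - 6)) + 146 = 80*(-3*11*1/(-33 - 6)) + 146 = 80*(-3*11/(-3*11 - 6)) + 146 = 80*(-3*11/(-33 - 6)) + 146 = 80*(-3*11/(-39)) + 146 = 80*(-3*11*(-1)/39) + 146 = 80*(-2*(-11/26)) + 146 = 80*(11/13) + 146 = 880/13 + 146 = 2778/13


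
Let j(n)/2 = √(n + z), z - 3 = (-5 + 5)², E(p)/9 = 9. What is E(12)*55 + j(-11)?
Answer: 4455 + 4*I*√2 ≈ 4455.0 + 5.6569*I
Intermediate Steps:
E(p) = 81 (E(p) = 9*9 = 81)
z = 3 (z = 3 + (-5 + 5)² = 3 + 0² = 3 + 0 = 3)
j(n) = 2*√(3 + n) (j(n) = 2*√(n + 3) = 2*√(3 + n))
E(12)*55 + j(-11) = 81*55 + 2*√(3 - 11) = 4455 + 2*√(-8) = 4455 + 2*(2*I*√2) = 4455 + 4*I*√2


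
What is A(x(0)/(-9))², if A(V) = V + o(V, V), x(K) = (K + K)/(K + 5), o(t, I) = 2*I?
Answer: 0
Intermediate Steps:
x(K) = 2*K/(5 + K) (x(K) = (2*K)/(5 + K) = 2*K/(5 + K))
A(V) = 3*V (A(V) = V + 2*V = 3*V)
A(x(0)/(-9))² = (3*((2*0/(5 + 0))/(-9)))² = (3*((2*0/5)*(-⅑)))² = (3*((2*0*(⅕))*(-⅑)))² = (3*(0*(-⅑)))² = (3*0)² = 0² = 0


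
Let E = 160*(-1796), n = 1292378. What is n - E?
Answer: 1579738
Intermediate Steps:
E = -287360
n - E = 1292378 - 1*(-287360) = 1292378 + 287360 = 1579738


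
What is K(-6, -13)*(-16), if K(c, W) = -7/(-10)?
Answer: -56/5 ≈ -11.200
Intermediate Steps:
K(c, W) = 7/10 (K(c, W) = -7*(-⅒) = 7/10)
K(-6, -13)*(-16) = (7/10)*(-16) = -56/5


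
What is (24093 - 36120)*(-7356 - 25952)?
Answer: 400595316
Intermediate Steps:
(24093 - 36120)*(-7356 - 25952) = -12027*(-33308) = 400595316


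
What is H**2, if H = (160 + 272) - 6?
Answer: 181476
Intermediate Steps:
H = 426 (H = 432 - 6 = 426)
H**2 = 426**2 = 181476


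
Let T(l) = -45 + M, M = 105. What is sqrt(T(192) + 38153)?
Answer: sqrt(38213) ≈ 195.48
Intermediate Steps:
T(l) = 60 (T(l) = -45 + 105 = 60)
sqrt(T(192) + 38153) = sqrt(60 + 38153) = sqrt(38213)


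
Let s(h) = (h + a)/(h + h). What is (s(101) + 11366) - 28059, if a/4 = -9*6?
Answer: -3372101/202 ≈ -16694.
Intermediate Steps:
a = -216 (a = 4*(-9*6) = 4*(-54) = -216)
s(h) = (-216 + h)/(2*h) (s(h) = (h - 216)/(h + h) = (-216 + h)/((2*h)) = (-216 + h)*(1/(2*h)) = (-216 + h)/(2*h))
(s(101) + 11366) - 28059 = ((1/2)*(-216 + 101)/101 + 11366) - 28059 = ((1/2)*(1/101)*(-115) + 11366) - 28059 = (-115/202 + 11366) - 28059 = 2295817/202 - 28059 = -3372101/202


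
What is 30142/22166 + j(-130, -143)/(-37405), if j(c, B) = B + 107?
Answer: 564129743/414559615 ≈ 1.3608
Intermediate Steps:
j(c, B) = 107 + B
30142/22166 + j(-130, -143)/(-37405) = 30142/22166 + (107 - 143)/(-37405) = 30142*(1/22166) - 36*(-1/37405) = 15071/11083 + 36/37405 = 564129743/414559615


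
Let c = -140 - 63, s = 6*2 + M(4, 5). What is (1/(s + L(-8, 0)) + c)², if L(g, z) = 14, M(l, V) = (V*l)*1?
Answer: 87179569/2116 ≈ 41200.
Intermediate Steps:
M(l, V) = V*l
s = 32 (s = 6*2 + 5*4 = 12 + 20 = 32)
c = -203
(1/(s + L(-8, 0)) + c)² = (1/(32 + 14) - 203)² = (1/46 - 203)² = (-9337/46)² = 87179569/2116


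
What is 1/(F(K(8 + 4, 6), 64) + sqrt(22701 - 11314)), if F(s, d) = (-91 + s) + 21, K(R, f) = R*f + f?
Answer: -8/11323 + sqrt(11387)/11323 ≈ 0.0087176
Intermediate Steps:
K(R, f) = f + R*f
F(s, d) = -70 + s
1/(F(K(8 + 4, 6), 64) + sqrt(22701 - 11314)) = 1/((-70 + 6*(1 + (8 + 4))) + sqrt(22701 - 11314)) = 1/((-70 + 6*(1 + 12)) + sqrt(11387)) = 1/((-70 + 6*13) + sqrt(11387)) = 1/((-70 + 78) + sqrt(11387)) = 1/(8 + sqrt(11387))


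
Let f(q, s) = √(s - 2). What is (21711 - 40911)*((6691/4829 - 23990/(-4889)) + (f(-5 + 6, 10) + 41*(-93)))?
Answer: 1725551703244800/23608981 - 38400*√2 ≈ 7.3034e+7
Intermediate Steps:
f(q, s) = √(-2 + s)
(21711 - 40911)*((6691/4829 - 23990/(-4889)) + (f(-5 + 6, 10) + 41*(-93))) = (21711 - 40911)*((6691/4829 - 23990/(-4889)) + (√(-2 + 10) + 41*(-93))) = -19200*((6691*(1/4829) - 23990*(-1/4889)) + (√8 - 3813)) = -19200*((6691/4829 + 23990/4889) + (2*√2 - 3813)) = -19200*(148560009/23608981 + (-3813 + 2*√2)) = -19200*(-89872484544/23608981 + 2*√2) = 1725551703244800/23608981 - 38400*√2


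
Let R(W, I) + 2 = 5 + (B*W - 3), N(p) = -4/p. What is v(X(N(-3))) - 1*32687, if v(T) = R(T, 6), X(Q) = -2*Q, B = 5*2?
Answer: -98141/3 ≈ -32714.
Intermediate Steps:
B = 10
R(W, I) = 10*W (R(W, I) = -2 + (5 + (10*W - 3)) = -2 + (5 + (-3 + 10*W)) = -2 + (2 + 10*W) = 10*W)
v(T) = 10*T
v(X(N(-3))) - 1*32687 = 10*(-(-8)/(-3)) - 1*32687 = 10*(-(-8)*(-1)/3) - 32687 = 10*(-2*4/3) - 32687 = 10*(-8/3) - 32687 = -80/3 - 32687 = -98141/3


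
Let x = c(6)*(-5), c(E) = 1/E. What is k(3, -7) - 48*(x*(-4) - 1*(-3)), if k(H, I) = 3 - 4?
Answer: -305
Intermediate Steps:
x = -⅚ (x = -5/6 = (⅙)*(-5) = -⅚ ≈ -0.83333)
k(H, I) = -1
k(3, -7) - 48*(x*(-4) - 1*(-3)) = -1 - 48*(-⅚*(-4) - 1*(-3)) = -1 - 48*(10/3 + 3) = -1 - 48*19/3 = -1 - 304 = -305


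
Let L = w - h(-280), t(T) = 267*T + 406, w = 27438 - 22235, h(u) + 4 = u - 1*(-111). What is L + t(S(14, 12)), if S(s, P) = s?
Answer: 9520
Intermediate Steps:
h(u) = 107 + u (h(u) = -4 + (u - 1*(-111)) = -4 + (u + 111) = -4 + (111 + u) = 107 + u)
w = 5203
t(T) = 406 + 267*T
L = 5376 (L = 5203 - (107 - 280) = 5203 - 1*(-173) = 5203 + 173 = 5376)
L + t(S(14, 12)) = 5376 + (406 + 267*14) = 5376 + (406 + 3738) = 5376 + 4144 = 9520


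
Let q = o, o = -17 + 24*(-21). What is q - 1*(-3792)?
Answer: 3271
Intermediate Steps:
o = -521 (o = -17 - 504 = -521)
q = -521
q - 1*(-3792) = -521 - 1*(-3792) = -521 + 3792 = 3271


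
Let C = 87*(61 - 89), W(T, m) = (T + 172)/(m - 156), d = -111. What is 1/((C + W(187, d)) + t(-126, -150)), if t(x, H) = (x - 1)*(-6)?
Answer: -267/447317 ≈ -0.00059689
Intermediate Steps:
W(T, m) = (172 + T)/(-156 + m)
t(x, H) = 6 - 6*x (t(x, H) = (-1 + x)*(-6) = 6 - 6*x)
C = -2436 (C = 87*(-28) = -2436)
1/((C + W(187, d)) + t(-126, -150)) = 1/((-2436 + (172 + 187)/(-156 - 111)) + (6 - 6*(-126))) = 1/((-2436 + 359/(-267)) + (6 + 756)) = 1/((-2436 - 1/267*359) + 762) = 1/((-2436 - 359/267) + 762) = 1/(-650771/267 + 762) = 1/(-447317/267) = -267/447317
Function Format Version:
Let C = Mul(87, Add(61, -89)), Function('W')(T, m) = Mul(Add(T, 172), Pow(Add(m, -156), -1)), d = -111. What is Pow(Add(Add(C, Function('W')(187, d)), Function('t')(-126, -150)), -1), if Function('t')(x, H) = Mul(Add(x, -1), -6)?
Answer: Rational(-267, 447317) ≈ -0.00059689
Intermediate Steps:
Function('W')(T, m) = Mul(Pow(Add(-156, m), -1), Add(172, T)) (Function('W')(T, m) = Mul(Add(172, T), Pow(Add(-156, m), -1)) = Mul(Pow(Add(-156, m), -1), Add(172, T)))
Function('t')(x, H) = Add(6, Mul(-6, x)) (Function('t')(x, H) = Mul(Add(-1, x), -6) = Add(6, Mul(-6, x)))
C = -2436 (C = Mul(87, -28) = -2436)
Pow(Add(Add(C, Function('W')(187, d)), Function('t')(-126, -150)), -1) = Pow(Add(Add(-2436, Mul(Pow(Add(-156, -111), -1), Add(172, 187))), Add(6, Mul(-6, -126))), -1) = Pow(Add(Add(-2436, Mul(Pow(-267, -1), 359)), Add(6, 756)), -1) = Pow(Add(Add(-2436, Mul(Rational(-1, 267), 359)), 762), -1) = Pow(Add(Add(-2436, Rational(-359, 267)), 762), -1) = Pow(Add(Rational(-650771, 267), 762), -1) = Pow(Rational(-447317, 267), -1) = Rational(-267, 447317)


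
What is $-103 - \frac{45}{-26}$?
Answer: $- \frac{2633}{26} \approx -101.27$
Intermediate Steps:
$-103 - \frac{45}{-26} = -103 - - \frac{45}{26} = -103 + \frac{45}{26} = - \frac{2633}{26}$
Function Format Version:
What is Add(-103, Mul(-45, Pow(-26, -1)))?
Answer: Rational(-2633, 26) ≈ -101.27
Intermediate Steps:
Add(-103, Mul(-45, Pow(-26, -1))) = Add(-103, Mul(-45, Rational(-1, 26))) = Add(-103, Rational(45, 26)) = Rational(-2633, 26)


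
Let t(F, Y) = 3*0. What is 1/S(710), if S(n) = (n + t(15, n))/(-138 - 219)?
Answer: -357/710 ≈ -0.50282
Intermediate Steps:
t(F, Y) = 0
S(n) = -n/357 (S(n) = (n + 0)/(-138 - 219) = n/(-357) = n*(-1/357) = -n/357)
1/S(710) = 1/(-1/357*710) = 1/(-710/357) = -357/710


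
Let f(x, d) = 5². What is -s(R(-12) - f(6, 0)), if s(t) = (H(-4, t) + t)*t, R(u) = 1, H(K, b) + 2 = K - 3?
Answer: -792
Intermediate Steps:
H(K, b) = -5 + K (H(K, b) = -2 + (K - 3) = -2 + (-3 + K) = -5 + K)
f(x, d) = 25
s(t) = t*(-9 + t) (s(t) = ((-5 - 4) + t)*t = (-9 + t)*t = t*(-9 + t))
-s(R(-12) - f(6, 0)) = -(1 - 1*25)*(-9 + (1 - 1*25)) = -(1 - 25)*(-9 + (1 - 25)) = -(-24)*(-9 - 24) = -(-24)*(-33) = -1*792 = -792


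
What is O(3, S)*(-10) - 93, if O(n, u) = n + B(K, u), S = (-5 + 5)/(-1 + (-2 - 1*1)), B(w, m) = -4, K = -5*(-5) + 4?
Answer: -83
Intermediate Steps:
K = 29 (K = 25 + 4 = 29)
S = 0 (S = 0/(-1 + (-2 - 1)) = 0/(-1 - 3) = 0/(-4) = 0*(-¼) = 0)
O(n, u) = -4 + n (O(n, u) = n - 4 = -4 + n)
O(3, S)*(-10) - 93 = (-4 + 3)*(-10) - 93 = -1*(-10) - 93 = 10 - 93 = -83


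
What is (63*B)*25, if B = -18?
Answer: -28350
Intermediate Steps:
(63*B)*25 = (63*(-18))*25 = -1134*25 = -28350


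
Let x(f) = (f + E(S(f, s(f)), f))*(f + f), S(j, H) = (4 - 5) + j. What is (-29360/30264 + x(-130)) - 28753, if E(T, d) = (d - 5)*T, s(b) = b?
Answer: -17375523169/3783 ≈ -4.5931e+6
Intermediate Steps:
S(j, H) = -1 + j
E(T, d) = T*(-5 + d) (E(T, d) = (-5 + d)*T = T*(-5 + d))
x(f) = 2*f*(f + (-1 + f)*(-5 + f)) (x(f) = (f + (-1 + f)*(-5 + f))*(f + f) = (f + (-1 + f)*(-5 + f))*(2*f) = 2*f*(f + (-1 + f)*(-5 + f)))
(-29360/30264 + x(-130)) - 28753 = (-29360/30264 + 2*(-130)*(-130 + (-1 - 130)*(-5 - 130))) - 28753 = (-29360*1/30264 + 2*(-130)*(-130 - 131*(-135))) - 28753 = (-3670/3783 + 2*(-130)*(-130 + 17685)) - 28753 = (-3670/3783 + 2*(-130)*17555) - 28753 = (-3670/3783 - 4564300) - 28753 = -17266750570/3783 - 28753 = -17375523169/3783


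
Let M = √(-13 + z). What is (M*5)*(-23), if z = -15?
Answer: -230*I*√7 ≈ -608.52*I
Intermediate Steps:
M = 2*I*√7 (M = √(-13 - 15) = √(-28) = 2*I*√7 ≈ 5.2915*I)
(M*5)*(-23) = ((2*I*√7)*5)*(-23) = (10*I*√7)*(-23) = -230*I*√7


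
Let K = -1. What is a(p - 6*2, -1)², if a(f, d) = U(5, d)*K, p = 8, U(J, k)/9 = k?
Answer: 81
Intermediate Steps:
U(J, k) = 9*k
a(f, d) = -9*d (a(f, d) = (9*d)*(-1) = -9*d)
a(p - 6*2, -1)² = (-9*(-1))² = 9² = 81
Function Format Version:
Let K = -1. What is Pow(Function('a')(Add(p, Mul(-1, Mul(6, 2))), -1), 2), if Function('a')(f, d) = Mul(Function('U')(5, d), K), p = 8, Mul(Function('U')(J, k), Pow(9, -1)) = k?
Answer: 81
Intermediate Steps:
Function('U')(J, k) = Mul(9, k)
Function('a')(f, d) = Mul(-9, d) (Function('a')(f, d) = Mul(Mul(9, d), -1) = Mul(-9, d))
Pow(Function('a')(Add(p, Mul(-1, Mul(6, 2))), -1), 2) = Pow(Mul(-9, -1), 2) = Pow(9, 2) = 81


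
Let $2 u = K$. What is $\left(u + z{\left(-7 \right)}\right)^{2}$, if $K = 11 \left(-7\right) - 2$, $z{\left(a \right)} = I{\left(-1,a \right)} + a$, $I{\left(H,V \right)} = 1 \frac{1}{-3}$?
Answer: $\frac{78961}{36} \approx 2193.4$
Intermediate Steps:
$I{\left(H,V \right)} = - \frac{1}{3}$ ($I{\left(H,V \right)} = 1 \left(- \frac{1}{3}\right) = - \frac{1}{3}$)
$z{\left(a \right)} = - \frac{1}{3} + a$
$K = -79$ ($K = -77 - 2 = -79$)
$u = - \frac{79}{2}$ ($u = \frac{1}{2} \left(-79\right) = - \frac{79}{2} \approx -39.5$)
$\left(u + z{\left(-7 \right)}\right)^{2} = \left(- \frac{79}{2} - \frac{22}{3}\right)^{2} = \left(- \frac{281}{6}\right)^{2} = \frac{78961}{36}$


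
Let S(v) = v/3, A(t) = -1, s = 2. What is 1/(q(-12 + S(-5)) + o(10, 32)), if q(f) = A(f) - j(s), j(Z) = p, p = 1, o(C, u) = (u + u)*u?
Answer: 1/2046 ≈ 0.00048876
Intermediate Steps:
o(C, u) = 2*u**2 (o(C, u) = (2*u)*u = 2*u**2)
S(v) = v/3 (S(v) = v*(1/3) = v/3)
j(Z) = 1
q(f) = -2 (q(f) = -1 - 1*1 = -1 - 1 = -2)
1/(q(-12 + S(-5)) + o(10, 32)) = 1/(-2 + 2*32**2) = 1/(-2 + 2*1024) = 1/(-2 + 2048) = 1/2046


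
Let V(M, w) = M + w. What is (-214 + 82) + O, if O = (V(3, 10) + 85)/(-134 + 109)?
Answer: -3398/25 ≈ -135.92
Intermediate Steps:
O = -98/25 (O = ((3 + 10) + 85)/(-134 + 109) = (13 + 85)/(-25) = 98*(-1/25) = -98/25 ≈ -3.9200)
(-214 + 82) + O = (-214 + 82) - 98/25 = -132 - 98/25 = -3398/25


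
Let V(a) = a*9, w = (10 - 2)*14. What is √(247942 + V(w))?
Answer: 5*√9958 ≈ 498.95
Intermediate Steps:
w = 112 (w = 8*14 = 112)
V(a) = 9*a
√(247942 + V(w)) = √(247942 + 9*112) = √(247942 + 1008) = √248950 = 5*√9958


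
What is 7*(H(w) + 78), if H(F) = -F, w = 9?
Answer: 483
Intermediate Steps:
7*(H(w) + 78) = 7*(-1*9 + 78) = 7*(-9 + 78) = 7*69 = 483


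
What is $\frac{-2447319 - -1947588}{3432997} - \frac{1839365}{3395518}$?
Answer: $- \frac{8011380132563}{11656803107446} \approx -0.68727$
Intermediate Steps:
$\frac{-2447319 - -1947588}{3432997} - \frac{1839365}{3395518} = \left(-2447319 + 1947588\right) \frac{1}{3432997} - \frac{1839365}{3395518} = \left(-499731\right) \frac{1}{3432997} - \frac{1839365}{3395518} = - \frac{499731}{3432997} - \frac{1839365}{3395518} = - \frac{8011380132563}{11656803107446}$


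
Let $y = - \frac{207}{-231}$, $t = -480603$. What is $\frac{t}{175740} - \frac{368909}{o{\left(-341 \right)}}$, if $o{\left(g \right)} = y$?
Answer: $- \frac{1664034123809}{4042020} \approx -4.1168 \cdot 10^{5}$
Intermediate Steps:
$y = \frac{69}{77}$ ($y = \left(-207\right) \left(- \frac{1}{231}\right) = \frac{69}{77} \approx 0.8961$)
$o{\left(g \right)} = \frac{69}{77}$
$\frac{t}{175740} - \frac{368909}{o{\left(-341 \right)}} = - \frac{480603}{175740} - \frac{368909}{\frac{69}{77}} = \left(-480603\right) \frac{1}{175740} - \frac{28405993}{69} = - \frac{160201}{58580} - \frac{28405993}{69} = - \frac{1664034123809}{4042020}$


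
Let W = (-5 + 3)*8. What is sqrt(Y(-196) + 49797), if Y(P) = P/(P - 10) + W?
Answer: sqrt(528136723)/103 ≈ 223.12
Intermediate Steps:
W = -16 (W = -2*8 = -16)
Y(P) = -16 + P/(-10 + P) (Y(P) = P/(P - 10) - 16 = P/(-10 + P) - 16 = -16 + P/(-10 + P))
sqrt(Y(-196) + 49797) = sqrt(5*(32 - 3*(-196))/(-10 - 196) + 49797) = sqrt(5*(32 + 588)/(-206) + 49797) = sqrt(5*(-1/206)*620 + 49797) = sqrt(-1550/103 + 49797) = sqrt(5127541/103) = sqrt(528136723)/103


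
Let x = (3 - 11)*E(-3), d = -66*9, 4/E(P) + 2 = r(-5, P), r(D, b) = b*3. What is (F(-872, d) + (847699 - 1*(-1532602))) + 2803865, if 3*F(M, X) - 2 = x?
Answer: 57025844/11 ≈ 5.1842e+6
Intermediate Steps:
r(D, b) = 3*b
E(P) = 4/(-2 + 3*P)
d = -594
x = 32/11 (x = (3 - 11)*(4/(-2 + 3*(-3))) = -32/(-2 - 9) = -32/(-11) = -32*(-1)/11 = -8*(-4/11) = 32/11 ≈ 2.9091)
F(M, X) = 18/11 (F(M, X) = ⅔ + (⅓)*(32/11) = ⅔ + 32/33 = 18/11)
(F(-872, d) + (847699 - 1*(-1532602))) + 2803865 = (18/11 + (847699 - 1*(-1532602))) + 2803865 = (18/11 + (847699 + 1532602)) + 2803865 = (18/11 + 2380301) + 2803865 = 26183329/11 + 2803865 = 57025844/11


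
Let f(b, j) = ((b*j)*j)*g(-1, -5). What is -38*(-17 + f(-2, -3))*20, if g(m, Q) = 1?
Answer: 26600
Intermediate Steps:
f(b, j) = b*j**2 (f(b, j) = ((b*j)*j)*1 = (b*j**2)*1 = b*j**2)
-38*(-17 + f(-2, -3))*20 = -38*(-17 - 2*(-3)**2)*20 = -38*(-17 - 2*9)*20 = -38*(-17 - 18)*20 = -(-1330)*20 = -38*(-700) = 26600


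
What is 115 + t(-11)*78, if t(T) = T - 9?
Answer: -1445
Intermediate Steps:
t(T) = -9 + T
115 + t(-11)*78 = 115 + (-9 - 11)*78 = 115 - 20*78 = 115 - 1560 = -1445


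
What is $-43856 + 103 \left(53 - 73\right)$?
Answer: $-45916$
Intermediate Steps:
$-43856 + 103 \left(53 - 73\right) = -43856 + 103 \left(-20\right) = -43856 - 2060 = -45916$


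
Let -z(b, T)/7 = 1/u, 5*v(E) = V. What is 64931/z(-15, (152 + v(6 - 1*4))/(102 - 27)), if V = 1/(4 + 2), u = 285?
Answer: -18505335/7 ≈ -2.6436e+6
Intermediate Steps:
V = 1/6 ≈ 0.16667
v(E) = 1/30 (v(E) = (1/5)*(1/6) = 1/30)
z(b, T) = -7/285
64931/z(-15, (152 + v(6 - 1*4))/(102 - 27)) = 64931/(-7/285) = 64931*(-285/7) = -18505335/7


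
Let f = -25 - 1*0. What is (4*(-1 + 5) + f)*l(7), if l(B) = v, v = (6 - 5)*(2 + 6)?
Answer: -72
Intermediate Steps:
f = -25 (f = -25 + 0 = -25)
v = 8 (v = 1*8 = 8)
l(B) = 8
(4*(-1 + 5) + f)*l(7) = (4*(-1 + 5) - 25)*8 = (4*4 - 25)*8 = (16 - 25)*8 = -9*8 = -72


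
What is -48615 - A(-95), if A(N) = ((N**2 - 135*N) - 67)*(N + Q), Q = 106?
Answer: -288228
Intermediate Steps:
A(N) = (106 + N)*(-67 + N**2 - 135*N) (A(N) = ((N**2 - 135*N) - 67)*(N + 106) = (-67 + N**2 - 135*N)*(106 + N) = (106 + N)*(-67 + N**2 - 135*N))
-48615 - A(-95) = -48615 - (-7102 + (-95)**3 - 14377*(-95) - 29*(-95)**2) = -48615 - (-7102 - 857375 + 1365815 - 29*9025) = -48615 - (-7102 - 857375 + 1365815 - 261725) = -48615 - 1*239613 = -48615 - 239613 = -288228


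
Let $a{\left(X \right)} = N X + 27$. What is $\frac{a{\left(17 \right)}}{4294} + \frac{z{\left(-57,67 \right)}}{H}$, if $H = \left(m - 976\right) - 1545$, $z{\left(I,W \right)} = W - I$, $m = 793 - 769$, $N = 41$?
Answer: $\frac{637686}{5361059} \approx 0.11895$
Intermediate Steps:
$m = 24$
$a{\left(X \right)} = 27 + 41 X$ ($a{\left(X \right)} = 41 X + 27 = 27 + 41 X$)
$H = -2497$ ($H = \left(24 - 976\right) - 1545 = -952 - 1545 = -2497$)
$\frac{a{\left(17 \right)}}{4294} + \frac{z{\left(-57,67 \right)}}{H} = \frac{27 + 41 \cdot 17}{4294} + \frac{67 - -57}{-2497} = \left(27 + 697\right) \frac{1}{4294} + \left(67 + 57\right) \left(- \frac{1}{2497}\right) = 724 \cdot \frac{1}{4294} + 124 \left(- \frac{1}{2497}\right) = \frac{362}{2147} - \frac{124}{2497} = \frac{637686}{5361059}$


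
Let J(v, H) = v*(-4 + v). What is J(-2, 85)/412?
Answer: 3/103 ≈ 0.029126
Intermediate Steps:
J(-2, 85)/412 = -2*(-4 - 2)/412 = -2*(-6)*(1/412) = 12*(1/412) = 3/103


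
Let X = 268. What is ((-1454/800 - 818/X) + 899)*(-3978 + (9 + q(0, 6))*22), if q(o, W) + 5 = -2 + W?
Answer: -45553075591/13400 ≈ -3.3995e+6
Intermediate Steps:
q(o, W) = -7 + W (q(o, W) = -5 + (-2 + W) = -7 + W)
((-1454/800 - 818/X) + 899)*(-3978 + (9 + q(0, 6))*22) = ((-1454/800 - 818/268) + 899)*(-3978 + (9 + (-7 + 6))*22) = ((-1454*1/800 - 818*1/268) + 899)*(-3978 + (9 - 1)*22) = ((-727/400 - 409/134) + 899)*(-3978 + 8*22) = (-130509/26800 + 899)*(-3978 + 176) = (23962691/26800)*(-3802) = -45553075591/13400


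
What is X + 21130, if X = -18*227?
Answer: 17044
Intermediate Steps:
X = -4086
X + 21130 = -4086 + 21130 = 17044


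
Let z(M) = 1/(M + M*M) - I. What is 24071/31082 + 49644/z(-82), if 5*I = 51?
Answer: -7319433176479/1504089062 ≈ -4866.4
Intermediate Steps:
I = 51/5 (I = (1/5)*51 = 51/5 ≈ 10.200)
z(M) = -51/5 + 1/(M + M**2) (z(M) = 1/(M + M*M) - 1*51/5 = 1/(M + M**2) - 51/5 = -51/5 + 1/(M + M**2))
24071/31082 + 49644/z(-82) = 24071/31082 + 49644/(((1/5)*(5 - 51*(-82) - 51*(-82)**2)/(-82*(1 - 82)))) = 24071*(1/31082) + 49644/(((1/5)*(-1/82)*(5 + 4182 - 51*6724)/(-81))) = 24071/31082 + 49644/(((1/5)*(-1/82)*(-1/81)*(5 + 4182 - 342924))) = 24071/31082 + 49644/(((1/5)*(-1/82)*(-1/81)*(-338737))) = 24071/31082 + 49644/(-338737/33210) = 24071/31082 + 49644*(-33210/338737) = 24071/31082 - 235525320/48391 = -7319433176479/1504089062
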